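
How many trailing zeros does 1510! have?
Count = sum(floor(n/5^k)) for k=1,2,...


floor(1510/5) = 302
floor(1510/25) = 60
floor(1510/125) = 12
floor(1510/625) = 2
Total = 376

376 trailing zeros


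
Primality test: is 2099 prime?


Check divisors up to sqrt(2099) = 45.8148
No divisors found.
2099 is prime.

Yes, 2099 is prime


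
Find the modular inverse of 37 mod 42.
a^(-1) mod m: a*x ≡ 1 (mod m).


Use the extended Euclidean algorithm on (42, 37); each row r = 42*s + 37*t:
r=42, s=1, t=0
r=37, s=0, t=1
q=1: r=5, s=1, t=-1   [42*(1) + 37*(-1) = 5]
q=7: r=2, s=-7, t=8   [42*(-7) + 37*(8) = 2]
q=2: r=1, s=15, t=-17   [42*(15) + 37*(-17) = 1]
q=2: r=0, s=-37, t=42   [42*(-37) + 37*(42) = 0]
GCD = 1 with t = -17, so 37*(-17) ≡ 1 (mod 42)
Inverse = -17 mod 42 = 25
Check: 37 * 25 = 925 ≡ 1 (mod 42)

37^(-1) ≡ 25 (mod 42)


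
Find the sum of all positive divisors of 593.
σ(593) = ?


Divisors of 593: 1, 593
Sum = 1 + 593 = 594

σ(593) = 594


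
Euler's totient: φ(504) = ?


504 = 2^3 × 3^2 × 7
Prime factors: 2, 3, 7
φ(504) = 504 × (1-1/2) × (1-1/3) × (1-1/7)
= 504 × 1/2 × 2/3 × 6/7 = 144

φ(504) = 144


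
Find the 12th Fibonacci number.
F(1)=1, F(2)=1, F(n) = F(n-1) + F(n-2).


Sequence: 1, 1, 2, 3, 5, 8, 13, 21, 34, 55, 89, 144
F(12) = 144


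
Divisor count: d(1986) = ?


1986 = 2^1 × 3^1 × 331^1
d(1986) = (1+1) × (1+1) × (1+1) = 8

8 divisors


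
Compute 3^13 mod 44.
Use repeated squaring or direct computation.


3^1 mod 44 = 3
3^2 mod 44 = 9
3^3 mod 44 = 27
3^4 mod 44 = 37
3^5 mod 44 = 23
3^6 mod 44 = 25
3^7 mod 44 = 31
3^8 mod 44 = 5
3^9 mod 44 = 15
3^10 mod 44 = 1
3^11 mod 44 = 3
3^12 mod 44 = 9
3^13 mod 44 = 27


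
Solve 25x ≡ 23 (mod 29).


GCD(25, 29) = 1, unique solution
a^(-1) mod 29 = 7
x = 7 * 23 mod 29 = 16

x ≡ 16 (mod 29)


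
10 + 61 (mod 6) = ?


10 + 61 = 71
71 mod 6 = 5


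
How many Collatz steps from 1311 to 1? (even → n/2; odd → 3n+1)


1311 → 3934 → 1967 → 5902 → 2951 → 8854 → 4427 → 13282 → 6641 → 19924 → 9962 → 4981 → 14944 → 7472 → 3736 → 1868 → 934 → 467 → 1402 → 701 → 2104 → 1052 → 526 → 263 → 790 → 395 → 1186 → 593 → 1780 → 890 → 445 → 1336 → 668 → 334 → 167 → 502 → 251 → 754 → 377 → 1132 → 566 → 283 → 850 → 425 → 1276 → 638 → 319 → 958 → 479 → 1438 → 719 → 2158 → 1079 → 3238 → 1619 → 4858 → 2429 → 7288 → 3644 → 1822 → 911 → 2734 → 1367 → 4102 → 2051 → 6154 → 3077 → 9232 → 4616 → 2308 → 1154 → 577 → 1732 → 866 → 433 → 1300 → 650 → 325 → 976 → 488 → 244 → 122 → 61 → 184 → 92 → 46 → 23 → 70 → 35 → 106 → 53 → 160 → 80 → 40 → 20 → 10 → 5 → 16 → 8 → 4 → 2 → 1
Total steps = 101

101 steps


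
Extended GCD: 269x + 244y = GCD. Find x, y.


Tabular extended Euclidean (each row: r = 269*s + 244*t):
r=269, s=1, t=0
r=244, s=0, t=1
q=1: r=25, s=1, t=-1   [269*(1) + 244*(-1) = 25]
q=9: r=19, s=-9, t=10   [269*(-9) + 244*(10) = 19]
q=1: r=6, s=10, t=-11   [269*(10) + 244*(-11) = 6]
q=3: r=1, s=-39, t=43   [269*(-39) + 244*(43) = 1]
q=6: r=0, s=244, t=-269   [269*(244) + 244*(-269) = 0]
GCD = 1; from the row with r=1: x=-39, y=43
Check: 269*(-39) + 244*(43) = -10491 + 10492 = 1

GCD = 1, x = -39, y = 43


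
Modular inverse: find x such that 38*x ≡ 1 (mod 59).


Use the extended Euclidean algorithm on (59, 38); each row r = 59*s + 38*t:
r=59, s=1, t=0
r=38, s=0, t=1
q=1: r=21, s=1, t=-1   [59*(1) + 38*(-1) = 21]
q=1: r=17, s=-1, t=2   [59*(-1) + 38*(2) = 17]
q=1: r=4, s=2, t=-3   [59*(2) + 38*(-3) = 4]
q=4: r=1, s=-9, t=14   [59*(-9) + 38*(14) = 1]
q=4: r=0, s=38, t=-59   [59*(38) + 38*(-59) = 0]
GCD = 1 with t = 14, so 38*(14) ≡ 1 (mod 59)
Inverse = 14 mod 59 = 14
Check: 38 * 14 = 532 ≡ 1 (mod 59)

38^(-1) ≡ 14 (mod 59)


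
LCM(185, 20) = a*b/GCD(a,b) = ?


GCD(185, 20) = 5
LCM = 185*20/5 = 3700/5 = 740

LCM = 740


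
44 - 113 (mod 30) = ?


44 - 113 = -69
-69 mod 30 = 21


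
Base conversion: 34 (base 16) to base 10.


34 (base 16) = 52 (decimal)
52 (decimal) = 52 (base 10)


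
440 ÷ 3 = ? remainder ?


440 = 3 * 146 + 2
Check: 438 + 2 = 440

q = 146, r = 2


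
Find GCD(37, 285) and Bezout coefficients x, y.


Tabular extended Euclidean (each row: r = 37*s + 285*t):
r=37, s=1, t=0
r=285, s=0, t=1
q=0: r=37, s=1, t=0   [37*(1) + 285*(0) = 37]
q=7: r=26, s=-7, t=1   [37*(-7) + 285*(1) = 26]
q=1: r=11, s=8, t=-1   [37*(8) + 285*(-1) = 11]
q=2: r=4, s=-23, t=3   [37*(-23) + 285*(3) = 4]
q=2: r=3, s=54, t=-7   [37*(54) + 285*(-7) = 3]
q=1: r=1, s=-77, t=10   [37*(-77) + 285*(10) = 1]
q=3: r=0, s=285, t=-37   [37*(285) + 285*(-37) = 0]
GCD = 1; from the row with r=1: x=-77, y=10
Check: 37*(-77) + 285*(10) = -2849 + 2850 = 1

GCD = 1, x = -77, y = 10


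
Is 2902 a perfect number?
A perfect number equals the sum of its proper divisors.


Proper divisors of 2902: 1, 2, 1451
Sum = 1 + 2 + 1451 = 1454

No, 2902 is not perfect (1454 ≠ 2902)


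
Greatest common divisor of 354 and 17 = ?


354 = 20 * 17 + 14
17 = 1 * 14 + 3
14 = 4 * 3 + 2
3 = 1 * 2 + 1
2 = 2 * 1 + 0
GCD = 1


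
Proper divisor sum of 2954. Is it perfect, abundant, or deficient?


Proper divisors: 1, 2, 7, 14, 211, 422, 1477
Sum = 1 + 2 + 7 + 14 + 211 + 422 + 1477 = 2134
2134 < 2954 → deficient

s(2954) = 2134 (deficient)


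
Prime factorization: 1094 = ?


1094 / 2 = 547
547 / 547 = 1
1094 = 2 × 547


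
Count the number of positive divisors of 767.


767 = 13^1 × 59^1
d(767) = (1+1) × (1+1) = 4

4 divisors


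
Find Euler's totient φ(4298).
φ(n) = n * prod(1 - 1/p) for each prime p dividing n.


4298 = 2 × 7 × 307
Prime factors: 2, 7, 307
φ(4298) = 4298 × (1-1/2) × (1-1/7) × (1-1/307)
= 4298 × 1/2 × 6/7 × 306/307 = 1836

φ(4298) = 1836


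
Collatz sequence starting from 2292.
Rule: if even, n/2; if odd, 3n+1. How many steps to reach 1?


2292 → 1146 → 573 → 1720 → 860 → 430 → 215 → 646 → 323 → 970 → 485 → 1456 → 728 → 364 → 182 → 91 → 274 → 137 → 412 → 206 → 103 → 310 → 155 → 466 → 233 → 700 → 350 → 175 → 526 → 263 → 790 → 395 → 1186 → 593 → 1780 → 890 → 445 → 1336 → 668 → 334 → 167 → 502 → 251 → 754 → 377 → 1132 → 566 → 283 → 850 → 425 → 1276 → 638 → 319 → 958 → 479 → 1438 → 719 → 2158 → 1079 → 3238 → 1619 → 4858 → 2429 → 7288 → 3644 → 1822 → 911 → 2734 → 1367 → 4102 → 2051 → 6154 → 3077 → 9232 → 4616 → 2308 → 1154 → 577 → 1732 → 866 → 433 → 1300 → 650 → 325 → 976 → 488 → 244 → 122 → 61 → 184 → 92 → 46 → 23 → 70 → 35 → 106 → 53 → 160 → 80 → 40 → 20 → 10 → 5 → 16 → 8 → 4 → 2 → 1
Total steps = 107

107 steps


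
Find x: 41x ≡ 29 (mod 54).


GCD(41, 54) = 1, unique solution
a^(-1) mod 54 = 29
x = 29 * 29 mod 54 = 31

x ≡ 31 (mod 54)


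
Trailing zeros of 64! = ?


floor(64/5) = 12
floor(64/25) = 2
Total = 14

14 trailing zeros


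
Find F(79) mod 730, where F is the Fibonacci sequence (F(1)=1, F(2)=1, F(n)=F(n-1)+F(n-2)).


F(k) mod 730 for k=1..79:
1, 1, 2, 3, 5, 8, 13, 21, 34, 55, 89, 144, 233, 377, 610, 257, 137, 394, 531, 195, 726, 191, 187, 378, 565, 213, 48, 261, 309, 570, 149, 719, 138, 127, 265, 392, 657, 319, 246, 565, 81, 646, 727, 643, 640, 553, 463, 286, 19, 305, 324, 629, 223, 122, 345, 467, 82, 549, 631, 450, 351, 71, 422, 493, 185, 678, 133, 81, 214, 295, 509, 74, 583, 657, 510, 437, 217, 654, 141
F(79) mod 730 = 141


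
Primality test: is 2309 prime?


Check divisors up to sqrt(2309) = 48.0521
No divisors found.
2309 is prime.

Yes, 2309 is prime


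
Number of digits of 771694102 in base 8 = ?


771694102 in base 8 = 5577617026
Number of digits = 10

10 digits (base 8)


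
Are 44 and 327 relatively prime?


Euclidean algorithm:
327 = 7 * 44 + 19
44 = 2 * 19 + 6
19 = 3 * 6 + 1
6 = 6 * 1 + 0
GCD(44, 327) = 1

Yes, coprime (GCD = 1)


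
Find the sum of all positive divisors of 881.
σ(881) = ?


Divisors of 881: 1, 881
Sum = 1 + 881 = 882

σ(881) = 882


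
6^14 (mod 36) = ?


6^1 mod 36 = 6
6^2 mod 36 = 0
6^3 mod 36 = 0
6^4 mod 36 = 0
6^5 mod 36 = 0
6^6 mod 36 = 0
6^7 mod 36 = 0
6^8 mod 36 = 0
6^9 mod 36 = 0
6^10 mod 36 = 0
6^11 mod 36 = 0
6^12 mod 36 = 0
6^13 mod 36 = 0
6^14 mod 36 = 0


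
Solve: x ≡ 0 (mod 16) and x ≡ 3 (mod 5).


M = 16*5 = 80
M1 = M/16 = 5, M2 = M/5 = 16
M1^(-1) mod 16 = 13, M2^(-1) mod 5 = 1
x = 0*5*13 + 3*16*1 = 48
48 mod 80 = 48
Check: 48 mod 16 = 0 ✓, 48 mod 5 = 3 ✓

x ≡ 48 (mod 80)


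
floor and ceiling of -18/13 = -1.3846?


-18/13 = -1.3846
floor = -2
ceil = -1

floor = -2, ceil = -1


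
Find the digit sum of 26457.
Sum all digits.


2 + 6 + 4 + 5 + 7 = 24


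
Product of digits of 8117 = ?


8 × 1 × 1 × 7 = 56


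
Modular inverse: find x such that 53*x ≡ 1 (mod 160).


Use the extended Euclidean algorithm on (160, 53); each row r = 160*s + 53*t:
r=160, s=1, t=0
r=53, s=0, t=1
q=3: r=1, s=1, t=-3   [160*(1) + 53*(-3) = 1]
q=53: r=0, s=-53, t=160   [160*(-53) + 53*(160) = 0]
GCD = 1 with t = -3, so 53*(-3) ≡ 1 (mod 160)
Inverse = -3 mod 160 = 157
Check: 53 * 157 = 8321 ≡ 1 (mod 160)

53^(-1) ≡ 157 (mod 160)


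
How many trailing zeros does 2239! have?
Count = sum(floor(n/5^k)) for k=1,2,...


floor(2239/5) = 447
floor(2239/25) = 89
floor(2239/125) = 17
floor(2239/625) = 3
Total = 556

556 trailing zeros


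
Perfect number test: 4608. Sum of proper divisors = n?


Proper divisors of 4608: 1, 2, 3, 4, 6, 8, 9, 12, 16, 18, 24, 32, 36, 48, 64, 72, 96, 128, 144, 192, 256, 288, 384, 512, 576, 768, 1152, 1536, 2304
Sum = 1 + 2 + 3 + 4 + 6 + 8 + 9 + 12 + 16 + 18 + 24 + 32 + 36 + 48 + 64 + 72 + 96 + 128 + 144 + 192 + 256 + 288 + 384 + 512 + 576 + 768 + 1152 + 1536 + 2304 = 8691

No, 4608 is not perfect (8691 ≠ 4608)


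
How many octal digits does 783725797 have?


783725797 in base 8 = 5655532345
Number of digits = 10

10 digits (base 8)


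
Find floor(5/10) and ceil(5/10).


5/10 = 0.5000
floor = 0
ceil = 1

floor = 0, ceil = 1


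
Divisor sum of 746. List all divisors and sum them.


Divisors of 746: 1, 2, 373, 746
Sum = 1 + 2 + 373 + 746 = 1122

σ(746) = 1122


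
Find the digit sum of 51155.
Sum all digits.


5 + 1 + 1 + 5 + 5 = 17


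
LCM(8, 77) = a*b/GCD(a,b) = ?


GCD(8, 77) = 1
LCM = 8*77/1 = 616/1 = 616

LCM = 616


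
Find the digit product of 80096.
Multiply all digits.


8 × 0 × 0 × 9 × 6 = 0


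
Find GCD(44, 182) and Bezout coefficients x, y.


Tabular extended Euclidean (each row: r = 44*s + 182*t):
r=44, s=1, t=0
r=182, s=0, t=1
q=0: r=44, s=1, t=0   [44*(1) + 182*(0) = 44]
q=4: r=6, s=-4, t=1   [44*(-4) + 182*(1) = 6]
q=7: r=2, s=29, t=-7   [44*(29) + 182*(-7) = 2]
q=3: r=0, s=-91, t=22   [44*(-91) + 182*(22) = 0]
GCD = 2; from the row with r=2: x=29, y=-7
Check: 44*(29) + 182*(-7) = 1276 - 1274 = 2

GCD = 2, x = 29, y = -7


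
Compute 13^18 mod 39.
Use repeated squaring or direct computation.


13^1 mod 39 = 13
13^2 mod 39 = 13
13^3 mod 39 = 13
13^4 mod 39 = 13
13^5 mod 39 = 13
13^6 mod 39 = 13
13^7 mod 39 = 13
13^8 mod 39 = 13
13^9 mod 39 = 13
13^10 mod 39 = 13
13^11 mod 39 = 13
13^12 mod 39 = 13
13^13 mod 39 = 13
13^14 mod 39 = 13
13^15 mod 39 = 13
13^16 mod 39 = 13
13^17 mod 39 = 13
13^18 mod 39 = 13


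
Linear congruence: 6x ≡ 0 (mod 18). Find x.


GCD(6, 18) = 6 divides 0
Divide: 1x ≡ 0 (mod 3)
x ≡ 0 (mod 3)


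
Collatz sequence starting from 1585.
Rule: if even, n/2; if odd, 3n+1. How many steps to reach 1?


1585 → 4756 → 2378 → 1189 → 3568 → 1784 → 892 → 446 → 223 → 670 → 335 → 1006 → 503 → 1510 → 755 → 2266 → 1133 → 3400 → 1700 → 850 → 425 → 1276 → 638 → 319 → 958 → 479 → 1438 → 719 → 2158 → 1079 → 3238 → 1619 → 4858 → 2429 → 7288 → 3644 → 1822 → 911 → 2734 → 1367 → 4102 → 2051 → 6154 → 3077 → 9232 → 4616 → 2308 → 1154 → 577 → 1732 → 866 → 433 → 1300 → 650 → 325 → 976 → 488 → 244 → 122 → 61 → 184 → 92 → 46 → 23 → 70 → 35 → 106 → 53 → 160 → 80 → 40 → 20 → 10 → 5 → 16 → 8 → 4 → 2 → 1
Total steps = 78

78 steps


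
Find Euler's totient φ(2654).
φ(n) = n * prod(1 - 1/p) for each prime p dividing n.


2654 = 2 × 1327
Prime factors: 2, 1327
φ(2654) = 2654 × (1-1/2) × (1-1/1327)
= 2654 × 1/2 × 1326/1327 = 1326

φ(2654) = 1326


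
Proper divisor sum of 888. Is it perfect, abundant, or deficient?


Proper divisors: 1, 2, 3, 4, 6, 8, 12, 24, 37, 74, 111, 148, 222, 296, 444
Sum = 1 + 2 + 3 + 4 + 6 + 8 + 12 + 24 + 37 + 74 + 111 + 148 + 222 + 296 + 444 = 1392
1392 > 888 → abundant

s(888) = 1392 (abundant)


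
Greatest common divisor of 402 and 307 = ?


402 = 1 * 307 + 95
307 = 3 * 95 + 22
95 = 4 * 22 + 7
22 = 3 * 7 + 1
7 = 7 * 1 + 0
GCD = 1


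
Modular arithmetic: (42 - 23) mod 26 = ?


42 - 23 = 19
19 mod 26 = 19


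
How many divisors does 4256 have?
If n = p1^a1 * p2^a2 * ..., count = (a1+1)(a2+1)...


4256 = 2^5 × 7^1 × 19^1
d(4256) = (5+1) × (1+1) × (1+1) = 24

24 divisors


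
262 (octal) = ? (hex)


262 (base 8) = 178 (decimal)
178 (decimal) = B2 (base 16)


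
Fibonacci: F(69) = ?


Sequence: 1, 1, 2, 3, 5, 8, 13, 21, 34, 55, 89, 144, 233, 377, 610, 987, 1597, 2584, 4181, 6765, 10946, 17711, 28657, 46368, 75025, 121393, 196418, 317811, 514229, 832040, 1346269, 2178309, 3524578, 5702887, 9227465, 14930352, 24157817, 39088169, 63245986, 102334155, 165580141, 267914296, 433494437, 701408733, 1134903170, 1836311903, 2971215073, 4807526976, 7778742049, 12586269025, 20365011074, 32951280099, 53316291173, 86267571272, 139583862445, 225851433717, 365435296162, 591286729879, 956722026041, 1548008755920, 2504730781961, 4052739537881, 6557470319842, 10610209857723, 17167680177565, 27777890035288, 44945570212853, 72723460248141, 117669030460994
F(69) = 117669030460994


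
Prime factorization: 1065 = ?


1065 / 3 = 355
355 / 5 = 71
71 / 71 = 1
1065 = 3 × 5 × 71


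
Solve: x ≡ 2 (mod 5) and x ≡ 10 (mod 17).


M = 5*17 = 85
M1 = M/5 = 17, M2 = M/17 = 5
M1^(-1) mod 5 = 3, M2^(-1) mod 17 = 7
x = 2*17*3 + 10*5*7 = 452
452 mod 85 = 27
Check: 27 mod 5 = 2 ✓, 27 mod 17 = 10 ✓

x ≡ 27 (mod 85)


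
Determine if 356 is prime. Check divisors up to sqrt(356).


356 / 2 = 178 (exact division)
356 is NOT prime.

No, 356 is not prime


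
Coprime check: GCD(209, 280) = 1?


Euclidean algorithm:
280 = 1 * 209 + 71
209 = 2 * 71 + 67
71 = 1 * 67 + 4
67 = 16 * 4 + 3
4 = 1 * 3 + 1
3 = 3 * 1 + 0
GCD(209, 280) = 1

Yes, coprime (GCD = 1)


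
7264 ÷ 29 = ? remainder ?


7264 = 29 * 250 + 14
Check: 7250 + 14 = 7264

q = 250, r = 14


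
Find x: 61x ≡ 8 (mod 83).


GCD(61, 83) = 1, unique solution
a^(-1) mod 83 = 49
x = 49 * 8 mod 83 = 60

x ≡ 60 (mod 83)


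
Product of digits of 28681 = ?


2 × 8 × 6 × 8 × 1 = 768


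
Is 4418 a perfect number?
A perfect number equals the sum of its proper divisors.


Proper divisors of 4418: 1, 2, 47, 94, 2209
Sum = 1 + 2 + 47 + 94 + 2209 = 2353

No, 4418 is not perfect (2353 ≠ 4418)


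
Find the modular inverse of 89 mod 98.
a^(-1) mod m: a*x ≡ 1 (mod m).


Use the extended Euclidean algorithm on (98, 89); each row r = 98*s + 89*t:
r=98, s=1, t=0
r=89, s=0, t=1
q=1: r=9, s=1, t=-1   [98*(1) + 89*(-1) = 9]
q=9: r=8, s=-9, t=10   [98*(-9) + 89*(10) = 8]
q=1: r=1, s=10, t=-11   [98*(10) + 89*(-11) = 1]
q=8: r=0, s=-89, t=98   [98*(-89) + 89*(98) = 0]
GCD = 1 with t = -11, so 89*(-11) ≡ 1 (mod 98)
Inverse = -11 mod 98 = 87
Check: 89 * 87 = 7743 ≡ 1 (mod 98)

89^(-1) ≡ 87 (mod 98)


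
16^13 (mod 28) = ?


16^1 mod 28 = 16
16^2 mod 28 = 4
16^3 mod 28 = 8
16^4 mod 28 = 16
16^5 mod 28 = 4
16^6 mod 28 = 8
16^7 mod 28 = 16
16^8 mod 28 = 4
16^9 mod 28 = 8
16^10 mod 28 = 16
16^11 mod 28 = 4
16^12 mod 28 = 8
16^13 mod 28 = 16


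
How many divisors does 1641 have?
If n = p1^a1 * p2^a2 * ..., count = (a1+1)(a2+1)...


1641 = 3^1 × 547^1
d(1641) = (1+1) × (1+1) = 4

4 divisors


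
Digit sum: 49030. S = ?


4 + 9 + 0 + 3 + 0 = 16


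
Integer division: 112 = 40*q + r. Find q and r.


112 = 40 * 2 + 32
Check: 80 + 32 = 112

q = 2, r = 32


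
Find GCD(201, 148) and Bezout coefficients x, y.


Tabular extended Euclidean (each row: r = 201*s + 148*t):
r=201, s=1, t=0
r=148, s=0, t=1
q=1: r=53, s=1, t=-1   [201*(1) + 148*(-1) = 53]
q=2: r=42, s=-2, t=3   [201*(-2) + 148*(3) = 42]
q=1: r=11, s=3, t=-4   [201*(3) + 148*(-4) = 11]
q=3: r=9, s=-11, t=15   [201*(-11) + 148*(15) = 9]
q=1: r=2, s=14, t=-19   [201*(14) + 148*(-19) = 2]
q=4: r=1, s=-67, t=91   [201*(-67) + 148*(91) = 1]
q=2: r=0, s=148, t=-201   [201*(148) + 148*(-201) = 0]
GCD = 1; from the row with r=1: x=-67, y=91
Check: 201*(-67) + 148*(91) = -13467 + 13468 = 1

GCD = 1, x = -67, y = 91


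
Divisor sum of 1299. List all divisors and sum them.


Divisors of 1299: 1, 3, 433, 1299
Sum = 1 + 3 + 433 + 1299 = 1736

σ(1299) = 1736


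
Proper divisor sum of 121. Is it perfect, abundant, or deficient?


Proper divisors: 1, 11
Sum = 1 + 11 = 12
12 < 121 → deficient

s(121) = 12 (deficient)


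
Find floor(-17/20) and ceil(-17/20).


-17/20 = -0.8500
floor = -1
ceil = 0

floor = -1, ceil = 0


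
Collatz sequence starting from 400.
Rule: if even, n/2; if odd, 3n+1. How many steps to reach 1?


400 → 200 → 100 → 50 → 25 → 76 → 38 → 19 → 58 → 29 → 88 → 44 → 22 → 11 → 34 → 17 → 52 → 26 → 13 → 40 → 20 → 10 → 5 → 16 → 8 → 4 → 2 → 1
Total steps = 27

27 steps


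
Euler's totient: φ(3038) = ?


3038 = 2 × 7^2 × 31
Prime factors: 2, 7, 31
φ(3038) = 3038 × (1-1/2) × (1-1/7) × (1-1/31)
= 3038 × 1/2 × 6/7 × 30/31 = 1260

φ(3038) = 1260


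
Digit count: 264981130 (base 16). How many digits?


264981130 in base 16 = FCB4A8A
Number of digits = 7

7 digits (base 16)


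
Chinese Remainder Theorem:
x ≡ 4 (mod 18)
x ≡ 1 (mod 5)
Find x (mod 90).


M = 18*5 = 90
M1 = M/18 = 5, M2 = M/5 = 18
M1^(-1) mod 18 = 11, M2^(-1) mod 5 = 2
x = 4*5*11 + 1*18*2 = 256
256 mod 90 = 76
Check: 76 mod 18 = 4 ✓, 76 mod 5 = 1 ✓

x ≡ 76 (mod 90)


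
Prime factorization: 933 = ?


933 / 3 = 311
311 / 311 = 1
933 = 3 × 311


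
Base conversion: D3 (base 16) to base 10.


D3 (base 16) = 211 (decimal)
211 (decimal) = 211 (base 10)


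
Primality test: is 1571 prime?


Check divisors up to sqrt(1571) = 39.6358
No divisors found.
1571 is prime.

Yes, 1571 is prime


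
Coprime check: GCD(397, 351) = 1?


Euclidean algorithm:
397 = 1 * 351 + 46
351 = 7 * 46 + 29
46 = 1 * 29 + 17
29 = 1 * 17 + 12
17 = 1 * 12 + 5
12 = 2 * 5 + 2
5 = 2 * 2 + 1
2 = 2 * 1 + 0
GCD(397, 351) = 1

Yes, coprime (GCD = 1)


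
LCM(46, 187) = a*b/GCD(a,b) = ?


GCD(46, 187) = 1
LCM = 46*187/1 = 8602/1 = 8602

LCM = 8602


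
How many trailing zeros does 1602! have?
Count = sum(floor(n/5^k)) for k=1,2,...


floor(1602/5) = 320
floor(1602/25) = 64
floor(1602/125) = 12
floor(1602/625) = 2
Total = 398

398 trailing zeros


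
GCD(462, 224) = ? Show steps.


462 = 2 * 224 + 14
224 = 16 * 14 + 0
GCD = 14


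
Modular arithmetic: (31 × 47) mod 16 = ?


31 × 47 = 1457
1457 mod 16 = 1


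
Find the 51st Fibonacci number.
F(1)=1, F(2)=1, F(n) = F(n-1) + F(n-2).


Sequence: 1, 1, 2, 3, 5, 8, 13, 21, 34, 55, 89, 144, 233, 377, 610, 987, 1597, 2584, 4181, 6765, 10946, 17711, 28657, 46368, 75025, 121393, 196418, 317811, 514229, 832040, 1346269, 2178309, 3524578, 5702887, 9227465, 14930352, 24157817, 39088169, 63245986, 102334155, 165580141, 267914296, 433494437, 701408733, 1134903170, 1836311903, 2971215073, 4807526976, 7778742049, 12586269025, 20365011074
F(51) = 20365011074


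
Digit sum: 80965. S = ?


8 + 0 + 9 + 6 + 5 = 28


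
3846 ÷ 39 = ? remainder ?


3846 = 39 * 98 + 24
Check: 3822 + 24 = 3846

q = 98, r = 24


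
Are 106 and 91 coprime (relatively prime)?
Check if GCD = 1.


Euclidean algorithm:
106 = 1 * 91 + 15
91 = 6 * 15 + 1
15 = 15 * 1 + 0
GCD(106, 91) = 1

Yes, coprime (GCD = 1)


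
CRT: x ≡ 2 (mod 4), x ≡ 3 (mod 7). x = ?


M = 4*7 = 28
M1 = M/4 = 7, M2 = M/7 = 4
M1^(-1) mod 4 = 3, M2^(-1) mod 7 = 2
x = 2*7*3 + 3*4*2 = 66
66 mod 28 = 10
Check: 10 mod 4 = 2 ✓, 10 mod 7 = 3 ✓

x ≡ 10 (mod 28)


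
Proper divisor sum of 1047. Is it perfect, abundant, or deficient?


Proper divisors: 1, 3, 349
Sum = 1 + 3 + 349 = 353
353 < 1047 → deficient

s(1047) = 353 (deficient)


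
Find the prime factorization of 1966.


1966 / 2 = 983
983 / 983 = 1
1966 = 2 × 983


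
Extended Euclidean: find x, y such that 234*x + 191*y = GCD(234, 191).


Tabular extended Euclidean (each row: r = 234*s + 191*t):
r=234, s=1, t=0
r=191, s=0, t=1
q=1: r=43, s=1, t=-1   [234*(1) + 191*(-1) = 43]
q=4: r=19, s=-4, t=5   [234*(-4) + 191*(5) = 19]
q=2: r=5, s=9, t=-11   [234*(9) + 191*(-11) = 5]
q=3: r=4, s=-31, t=38   [234*(-31) + 191*(38) = 4]
q=1: r=1, s=40, t=-49   [234*(40) + 191*(-49) = 1]
q=4: r=0, s=-191, t=234   [234*(-191) + 191*(234) = 0]
GCD = 1; from the row with r=1: x=40, y=-49
Check: 234*(40) + 191*(-49) = 9360 - 9359 = 1

GCD = 1, x = 40, y = -49


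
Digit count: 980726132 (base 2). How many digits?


980726132 in base 2 = 111010011101001011000101110100
Number of digits = 30

30 digits (base 2)


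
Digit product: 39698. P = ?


3 × 9 × 6 × 9 × 8 = 11664


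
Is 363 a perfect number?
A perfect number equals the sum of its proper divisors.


Proper divisors of 363: 1, 3, 11, 33, 121
Sum = 1 + 3 + 11 + 33 + 121 = 169

No, 363 is not perfect (169 ≠ 363)


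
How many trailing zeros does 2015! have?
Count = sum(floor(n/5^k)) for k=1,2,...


floor(2015/5) = 403
floor(2015/25) = 80
floor(2015/125) = 16
floor(2015/625) = 3
Total = 502

502 trailing zeros


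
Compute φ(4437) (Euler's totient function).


4437 = 3^2 × 17 × 29
Prime factors: 3, 17, 29
φ(4437) = 4437 × (1-1/3) × (1-1/17) × (1-1/29)
= 4437 × 2/3 × 16/17 × 28/29 = 2688

φ(4437) = 2688


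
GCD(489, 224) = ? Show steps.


489 = 2 * 224 + 41
224 = 5 * 41 + 19
41 = 2 * 19 + 3
19 = 6 * 3 + 1
3 = 3 * 1 + 0
GCD = 1


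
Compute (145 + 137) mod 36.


145 + 137 = 282
282 mod 36 = 30


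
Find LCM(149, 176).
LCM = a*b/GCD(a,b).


GCD(149, 176) = 1
LCM = 149*176/1 = 26224/1 = 26224

LCM = 26224


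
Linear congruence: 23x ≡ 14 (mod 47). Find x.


GCD(23, 47) = 1, unique solution
a^(-1) mod 47 = 45
x = 45 * 14 mod 47 = 19

x ≡ 19 (mod 47)


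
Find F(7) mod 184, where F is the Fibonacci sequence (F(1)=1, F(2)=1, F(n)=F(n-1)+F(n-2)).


F(k) mod 184 for k=1..7:
1, 1, 2, 3, 5, 8, 13
F(7) mod 184 = 13


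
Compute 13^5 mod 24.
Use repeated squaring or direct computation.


13^1 mod 24 = 13
13^2 mod 24 = 1
13^3 mod 24 = 13
13^4 mod 24 = 1
13^5 mod 24 = 13


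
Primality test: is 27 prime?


27 / 3 = 9 (exact division)
27 is NOT prime.

No, 27 is not prime


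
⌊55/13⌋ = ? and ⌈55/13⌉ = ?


55/13 = 4.2308
floor = 4
ceil = 5

floor = 4, ceil = 5


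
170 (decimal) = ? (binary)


170 (base 10) = 170 (decimal)
170 (decimal) = 10101010 (base 2)


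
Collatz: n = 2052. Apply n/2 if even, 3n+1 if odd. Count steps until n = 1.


2052 → 1026 → 513 → 1540 → 770 → 385 → 1156 → 578 → 289 → 868 → 434 → 217 → 652 → 326 → 163 → 490 → 245 → 736 → 368 → 184 → 92 → 46 → 23 → 70 → 35 → 106 → 53 → 160 → 80 → 40 → 20 → 10 → 5 → 16 → 8 → 4 → 2 → 1
Total steps = 37

37 steps


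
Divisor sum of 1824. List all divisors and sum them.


Divisors of 1824: 1, 2, 3, 4, 6, 8, 12, 16, 19, 24, 32, 38, 48, 57, 76, 96, 114, 152, 228, 304, 456, 608, 912, 1824
Sum = 1 + 2 + 3 + 4 + 6 + 8 + 12 + 16 + 19 + 24 + 32 + 38 + 48 + 57 + 76 + 96 + 114 + 152 + 228 + 304 + 456 + 608 + 912 + 1824 = 5040

σ(1824) = 5040


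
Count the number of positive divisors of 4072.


4072 = 2^3 × 509^1
d(4072) = (3+1) × (1+1) = 8

8 divisors


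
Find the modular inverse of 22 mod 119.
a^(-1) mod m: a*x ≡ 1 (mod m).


Use the extended Euclidean algorithm on (119, 22); each row r = 119*s + 22*t:
r=119, s=1, t=0
r=22, s=0, t=1
q=5: r=9, s=1, t=-5   [119*(1) + 22*(-5) = 9]
q=2: r=4, s=-2, t=11   [119*(-2) + 22*(11) = 4]
q=2: r=1, s=5, t=-27   [119*(5) + 22*(-27) = 1]
q=4: r=0, s=-22, t=119   [119*(-22) + 22*(119) = 0]
GCD = 1 with t = -27, so 22*(-27) ≡ 1 (mod 119)
Inverse = -27 mod 119 = 92
Check: 22 * 92 = 2024 ≡ 1 (mod 119)

22^(-1) ≡ 92 (mod 119)


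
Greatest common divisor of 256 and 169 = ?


256 = 1 * 169 + 87
169 = 1 * 87 + 82
87 = 1 * 82 + 5
82 = 16 * 5 + 2
5 = 2 * 2 + 1
2 = 2 * 1 + 0
GCD = 1


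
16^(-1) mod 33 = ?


Use the extended Euclidean algorithm on (33, 16); each row r = 33*s + 16*t:
r=33, s=1, t=0
r=16, s=0, t=1
q=2: r=1, s=1, t=-2   [33*(1) + 16*(-2) = 1]
q=16: r=0, s=-16, t=33   [33*(-16) + 16*(33) = 0]
GCD = 1 with t = -2, so 16*(-2) ≡ 1 (mod 33)
Inverse = -2 mod 33 = 31
Check: 16 * 31 = 496 ≡ 1 (mod 33)

16^(-1) ≡ 31 (mod 33)


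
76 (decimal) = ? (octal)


76 (base 10) = 76 (decimal)
76 (decimal) = 114 (base 8)


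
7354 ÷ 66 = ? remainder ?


7354 = 66 * 111 + 28
Check: 7326 + 28 = 7354

q = 111, r = 28


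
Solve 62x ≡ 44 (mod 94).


GCD(62, 94) = 2 divides 44
Divide: 31x ≡ 22 (mod 47)
x ≡ 28 (mod 47)


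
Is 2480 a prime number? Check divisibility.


2480 / 2 = 1240 (exact division)
2480 is NOT prime.

No, 2480 is not prime


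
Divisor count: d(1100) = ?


1100 = 2^2 × 5^2 × 11^1
d(1100) = (2+1) × (2+1) × (1+1) = 18

18 divisors


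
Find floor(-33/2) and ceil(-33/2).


-33/2 = -16.5000
floor = -17
ceil = -16

floor = -17, ceil = -16


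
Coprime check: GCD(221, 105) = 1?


Euclidean algorithm:
221 = 2 * 105 + 11
105 = 9 * 11 + 6
11 = 1 * 6 + 5
6 = 1 * 5 + 1
5 = 5 * 1 + 0
GCD(221, 105) = 1

Yes, coprime (GCD = 1)


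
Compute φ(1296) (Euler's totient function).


1296 = 2^4 × 3^4
Prime factors: 2, 3
φ(1296) = 1296 × (1-1/2) × (1-1/3)
= 1296 × 1/2 × 2/3 = 432

φ(1296) = 432


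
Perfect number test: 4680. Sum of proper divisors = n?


Proper divisors of 4680: 1, 2, 3, 4, 5, 6, 8, 9, 10, 12, 13, 15, 18, 20, 24, 26, 30, 36, 39, 40, 45, 52, 60, 65, 72, 78, 90, 104, 117, 120, 130, 156, 180, 195, 234, 260, 312, 360, 390, 468, 520, 585, 780, 936, 1170, 1560, 2340
Sum = 1 + 2 + 3 + 4 + 5 + 6 + 8 + 9 + 10 + 12 + 13 + 15 + 18 + 20 + 24 + 26 + 30 + 36 + 39 + 40 + 45 + 52 + 60 + 65 + 72 + 78 + 90 + 104 + 117 + 120 + 130 + 156 + 180 + 195 + 234 + 260 + 312 + 360 + 390 + 468 + 520 + 585 + 780 + 936 + 1170 + 1560 + 2340 = 11700

No, 4680 is not perfect (11700 ≠ 4680)


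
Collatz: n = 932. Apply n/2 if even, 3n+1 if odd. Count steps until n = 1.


932 → 466 → 233 → 700 → 350 → 175 → 526 → 263 → 790 → 395 → 1186 → 593 → 1780 → 890 → 445 → 1336 → 668 → 334 → 167 → 502 → 251 → 754 → 377 → 1132 → 566 → 283 → 850 → 425 → 1276 → 638 → 319 → 958 → 479 → 1438 → 719 → 2158 → 1079 → 3238 → 1619 → 4858 → 2429 → 7288 → 3644 → 1822 → 911 → 2734 → 1367 → 4102 → 2051 → 6154 → 3077 → 9232 → 4616 → 2308 → 1154 → 577 → 1732 → 866 → 433 → 1300 → 650 → 325 → 976 → 488 → 244 → 122 → 61 → 184 → 92 → 46 → 23 → 70 → 35 → 106 → 53 → 160 → 80 → 40 → 20 → 10 → 5 → 16 → 8 → 4 → 2 → 1
Total steps = 85

85 steps


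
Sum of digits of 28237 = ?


2 + 8 + 2 + 3 + 7 = 22


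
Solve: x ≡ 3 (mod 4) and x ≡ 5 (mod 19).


M = 4*19 = 76
M1 = M/4 = 19, M2 = M/19 = 4
M1^(-1) mod 4 = 3, M2^(-1) mod 19 = 5
x = 3*19*3 + 5*4*5 = 271
271 mod 76 = 43
Check: 43 mod 4 = 3 ✓, 43 mod 19 = 5 ✓

x ≡ 43 (mod 76)


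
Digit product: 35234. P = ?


3 × 5 × 2 × 3 × 4 = 360


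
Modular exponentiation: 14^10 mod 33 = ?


14^1 mod 33 = 14
14^2 mod 33 = 31
14^3 mod 33 = 5
14^4 mod 33 = 4
14^5 mod 33 = 23
14^6 mod 33 = 25
14^7 mod 33 = 20
14^8 mod 33 = 16
14^9 mod 33 = 26
14^10 mod 33 = 1


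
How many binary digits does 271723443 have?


271723443 in base 2 = 10000001100100010101110110011
Number of digits = 29

29 digits (base 2)


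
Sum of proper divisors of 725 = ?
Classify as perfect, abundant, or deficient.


Proper divisors: 1, 5, 25, 29, 145
Sum = 1 + 5 + 25 + 29 + 145 = 205
205 < 725 → deficient

s(725) = 205 (deficient)


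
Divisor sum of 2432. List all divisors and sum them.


Divisors of 2432: 1, 2, 4, 8, 16, 19, 32, 38, 64, 76, 128, 152, 304, 608, 1216, 2432
Sum = 1 + 2 + 4 + 8 + 16 + 19 + 32 + 38 + 64 + 76 + 128 + 152 + 304 + 608 + 1216 + 2432 = 5100

σ(2432) = 5100


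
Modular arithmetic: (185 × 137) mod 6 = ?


185 × 137 = 25345
25345 mod 6 = 1


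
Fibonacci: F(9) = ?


Sequence: 1, 1, 2, 3, 5, 8, 13, 21, 34
F(9) = 34


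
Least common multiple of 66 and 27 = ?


GCD(66, 27) = 3
LCM = 66*27/3 = 1782/3 = 594

LCM = 594


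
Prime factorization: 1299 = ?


1299 / 3 = 433
433 / 433 = 1
1299 = 3 × 433


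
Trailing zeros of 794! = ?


floor(794/5) = 158
floor(794/25) = 31
floor(794/125) = 6
floor(794/625) = 1
Total = 196

196 trailing zeros


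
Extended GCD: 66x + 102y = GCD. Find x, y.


Tabular extended Euclidean (each row: r = 66*s + 102*t):
r=66, s=1, t=0
r=102, s=0, t=1
q=0: r=66, s=1, t=0   [66*(1) + 102*(0) = 66]
q=1: r=36, s=-1, t=1   [66*(-1) + 102*(1) = 36]
q=1: r=30, s=2, t=-1   [66*(2) + 102*(-1) = 30]
q=1: r=6, s=-3, t=2   [66*(-3) + 102*(2) = 6]
q=5: r=0, s=17, t=-11   [66*(17) + 102*(-11) = 0]
GCD = 6; from the row with r=6: x=-3, y=2
Check: 66*(-3) + 102*(2) = -198 + 204 = 6

GCD = 6, x = -3, y = 2


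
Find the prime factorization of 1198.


1198 / 2 = 599
599 / 599 = 1
1198 = 2 × 599


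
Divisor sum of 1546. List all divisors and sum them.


Divisors of 1546: 1, 2, 773, 1546
Sum = 1 + 2 + 773 + 1546 = 2322

σ(1546) = 2322


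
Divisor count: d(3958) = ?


3958 = 2^1 × 1979^1
d(3958) = (1+1) × (1+1) = 4

4 divisors


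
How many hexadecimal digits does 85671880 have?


85671880 in base 16 = 51B3FC8
Number of digits = 7

7 digits (base 16)


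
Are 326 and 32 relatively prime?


Euclidean algorithm:
326 = 10 * 32 + 6
32 = 5 * 6 + 2
6 = 3 * 2 + 0
GCD(326, 32) = 2

No, not coprime (GCD = 2)


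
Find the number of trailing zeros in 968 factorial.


floor(968/5) = 193
floor(968/25) = 38
floor(968/125) = 7
floor(968/625) = 1
Total = 239

239 trailing zeros


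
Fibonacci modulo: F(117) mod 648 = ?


F(k) mod 648 for k=1..117:
1, 1, 2, 3, 5, 8, 13, 21, 34, 55, 89, 144, 233, 377, 610, 339, 301, 640, 293, 285, 578, 215, 145, 360, 505, 217, 74, 291, 365, 8, 373, 381, 106, 487, 593, 432, 377, 161, 538, 51, 589, 640, 581, 573, 506, 431, 289, 72, 361, 433, 146, 579, 77, 8, 85, 93, 178, 271, 449, 72, 521, 593, 466, 411, 229, 640, 221, 213, 434, 647, 433, 432, 217, 1, 218, 219, 437, 8, 445, 453, 250, 55, 305, 360, 17, 377, 394, 123, 517, 640, 509, 501, 362, 215, 577, 144, 73, 217, 290, 507, 149, 8, 157, 165, 322, 487, 161, 0, 161, 161, 322, 483, 157, 640, 149, 141, 290
F(117) mod 648 = 290


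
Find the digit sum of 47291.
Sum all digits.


4 + 7 + 2 + 9 + 1 = 23


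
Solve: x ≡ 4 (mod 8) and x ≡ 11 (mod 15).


M = 8*15 = 120
M1 = M/8 = 15, M2 = M/15 = 8
M1^(-1) mod 8 = 7, M2^(-1) mod 15 = 2
x = 4*15*7 + 11*8*2 = 596
596 mod 120 = 116
Check: 116 mod 8 = 4 ✓, 116 mod 15 = 11 ✓

x ≡ 116 (mod 120)


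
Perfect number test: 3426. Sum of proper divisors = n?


Proper divisors of 3426: 1, 2, 3, 6, 571, 1142, 1713
Sum = 1 + 2 + 3 + 6 + 571 + 1142 + 1713 = 3438

No, 3426 is not perfect (3438 ≠ 3426)


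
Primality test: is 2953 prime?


Check divisors up to sqrt(2953) = 54.3415
No divisors found.
2953 is prime.

Yes, 2953 is prime


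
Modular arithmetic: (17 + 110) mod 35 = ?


17 + 110 = 127
127 mod 35 = 22


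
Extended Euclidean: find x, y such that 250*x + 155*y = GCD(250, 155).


Tabular extended Euclidean (each row: r = 250*s + 155*t):
r=250, s=1, t=0
r=155, s=0, t=1
q=1: r=95, s=1, t=-1   [250*(1) + 155*(-1) = 95]
q=1: r=60, s=-1, t=2   [250*(-1) + 155*(2) = 60]
q=1: r=35, s=2, t=-3   [250*(2) + 155*(-3) = 35]
q=1: r=25, s=-3, t=5   [250*(-3) + 155*(5) = 25]
q=1: r=10, s=5, t=-8   [250*(5) + 155*(-8) = 10]
q=2: r=5, s=-13, t=21   [250*(-13) + 155*(21) = 5]
q=2: r=0, s=31, t=-50   [250*(31) + 155*(-50) = 0]
GCD = 5; from the row with r=5: x=-13, y=21
Check: 250*(-13) + 155*(21) = -3250 + 3255 = 5

GCD = 5, x = -13, y = 21


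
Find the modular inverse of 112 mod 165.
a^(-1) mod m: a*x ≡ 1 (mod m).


Use the extended Euclidean algorithm on (165, 112); each row r = 165*s + 112*t:
r=165, s=1, t=0
r=112, s=0, t=1
q=1: r=53, s=1, t=-1   [165*(1) + 112*(-1) = 53]
q=2: r=6, s=-2, t=3   [165*(-2) + 112*(3) = 6]
q=8: r=5, s=17, t=-25   [165*(17) + 112*(-25) = 5]
q=1: r=1, s=-19, t=28   [165*(-19) + 112*(28) = 1]
q=5: r=0, s=112, t=-165   [165*(112) + 112*(-165) = 0]
GCD = 1 with t = 28, so 112*(28) ≡ 1 (mod 165)
Inverse = 28 mod 165 = 28
Check: 112 * 28 = 3136 ≡ 1 (mod 165)

112^(-1) ≡ 28 (mod 165)


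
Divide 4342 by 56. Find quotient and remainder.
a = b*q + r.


4342 = 56 * 77 + 30
Check: 4312 + 30 = 4342

q = 77, r = 30


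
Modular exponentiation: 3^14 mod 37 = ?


3^1 mod 37 = 3
3^2 mod 37 = 9
3^3 mod 37 = 27
3^4 mod 37 = 7
3^5 mod 37 = 21
3^6 mod 37 = 26
3^7 mod 37 = 4
3^8 mod 37 = 12
3^9 mod 37 = 36
3^10 mod 37 = 34
3^11 mod 37 = 28
3^12 mod 37 = 10
3^13 mod 37 = 30
3^14 mod 37 = 16


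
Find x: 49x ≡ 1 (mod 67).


GCD(49, 67) = 1, unique solution
a^(-1) mod 67 = 26
x = 26 * 1 mod 67 = 26

x ≡ 26 (mod 67)


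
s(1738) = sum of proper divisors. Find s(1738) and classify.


Proper divisors: 1, 2, 11, 22, 79, 158, 869
Sum = 1 + 2 + 11 + 22 + 79 + 158 + 869 = 1142
1142 < 1738 → deficient

s(1738) = 1142 (deficient)


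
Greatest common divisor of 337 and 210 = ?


337 = 1 * 210 + 127
210 = 1 * 127 + 83
127 = 1 * 83 + 44
83 = 1 * 44 + 39
44 = 1 * 39 + 5
39 = 7 * 5 + 4
5 = 1 * 4 + 1
4 = 4 * 1 + 0
GCD = 1


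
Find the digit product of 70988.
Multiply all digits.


7 × 0 × 9 × 8 × 8 = 0


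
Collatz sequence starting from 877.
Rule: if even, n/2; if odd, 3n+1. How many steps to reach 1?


877 → 2632 → 1316 → 658 → 329 → 988 → 494 → 247 → 742 → 371 → 1114 → 557 → 1672 → 836 → 418 → 209 → 628 → 314 → 157 → 472 → 236 → 118 → 59 → 178 → 89 → 268 → 134 → 67 → 202 → 101 → 304 → 152 → 76 → 38 → 19 → 58 → 29 → 88 → 44 → 22 → 11 → 34 → 17 → 52 → 26 → 13 → 40 → 20 → 10 → 5 → 16 → 8 → 4 → 2 → 1
Total steps = 54

54 steps


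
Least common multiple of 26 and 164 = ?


GCD(26, 164) = 2
LCM = 26*164/2 = 4264/2 = 2132

LCM = 2132


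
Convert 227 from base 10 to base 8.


227 (base 10) = 227 (decimal)
227 (decimal) = 343 (base 8)


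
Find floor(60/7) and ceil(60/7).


60/7 = 8.5714
floor = 8
ceil = 9

floor = 8, ceil = 9


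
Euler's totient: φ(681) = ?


681 = 3 × 227
Prime factors: 3, 227
φ(681) = 681 × (1-1/3) × (1-1/227)
= 681 × 2/3 × 226/227 = 452

φ(681) = 452


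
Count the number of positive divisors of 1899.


1899 = 3^2 × 211^1
d(1899) = (2+1) × (1+1) = 6

6 divisors


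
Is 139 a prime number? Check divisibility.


Check divisors up to sqrt(139) = 11.7898
No divisors found.
139 is prime.

Yes, 139 is prime


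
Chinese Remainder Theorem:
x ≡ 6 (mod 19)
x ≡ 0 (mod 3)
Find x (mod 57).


M = 19*3 = 57
M1 = M/19 = 3, M2 = M/3 = 19
M1^(-1) mod 19 = 13, M2^(-1) mod 3 = 1
x = 6*3*13 + 0*19*1 = 234
234 mod 57 = 6
Check: 6 mod 19 = 6 ✓, 6 mod 3 = 0 ✓

x ≡ 6 (mod 57)


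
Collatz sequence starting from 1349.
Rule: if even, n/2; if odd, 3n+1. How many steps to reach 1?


1349 → 4048 → 2024 → 1012 → 506 → 253 → 760 → 380 → 190 → 95 → 286 → 143 → 430 → 215 → 646 → 323 → 970 → 485 → 1456 → 728 → 364 → 182 → 91 → 274 → 137 → 412 → 206 → 103 → 310 → 155 → 466 → 233 → 700 → 350 → 175 → 526 → 263 → 790 → 395 → 1186 → 593 → 1780 → 890 → 445 → 1336 → 668 → 334 → 167 → 502 → 251 → 754 → 377 → 1132 → 566 → 283 → 850 → 425 → 1276 → 638 → 319 → 958 → 479 → 1438 → 719 → 2158 → 1079 → 3238 → 1619 → 4858 → 2429 → 7288 → 3644 → 1822 → 911 → 2734 → 1367 → 4102 → 2051 → 6154 → 3077 → 9232 → 4616 → 2308 → 1154 → 577 → 1732 → 866 → 433 → 1300 → 650 → 325 → 976 → 488 → 244 → 122 → 61 → 184 → 92 → 46 → 23 → 70 → 35 → 106 → 53 → 160 → 80 → 40 → 20 → 10 → 5 → 16 → 8 → 4 → 2 → 1
Total steps = 114

114 steps


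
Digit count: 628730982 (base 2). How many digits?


628730982 in base 2 = 100101011110011010110001100110
Number of digits = 30

30 digits (base 2)


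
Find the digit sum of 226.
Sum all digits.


2 + 2 + 6 = 10


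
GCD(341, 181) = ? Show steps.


341 = 1 * 181 + 160
181 = 1 * 160 + 21
160 = 7 * 21 + 13
21 = 1 * 13 + 8
13 = 1 * 8 + 5
8 = 1 * 5 + 3
5 = 1 * 3 + 2
3 = 1 * 2 + 1
2 = 2 * 1 + 0
GCD = 1


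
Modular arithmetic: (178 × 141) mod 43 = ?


178 × 141 = 25098
25098 mod 43 = 29


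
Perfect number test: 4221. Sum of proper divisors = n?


Proper divisors of 4221: 1, 3, 7, 9, 21, 63, 67, 201, 469, 603, 1407
Sum = 1 + 3 + 7 + 9 + 21 + 63 + 67 + 201 + 469 + 603 + 1407 = 2851

No, 4221 is not perfect (2851 ≠ 4221)


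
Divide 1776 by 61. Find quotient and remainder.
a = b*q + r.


1776 = 61 * 29 + 7
Check: 1769 + 7 = 1776

q = 29, r = 7


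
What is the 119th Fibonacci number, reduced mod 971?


F(k) mod 971 for k=1..119:
1, 1, 2, 3, 5, 8, 13, 21, 34, 55, 89, 144, 233, 377, 610, 16, 626, 642, 297, 939, 265, 233, 498, 731, 258, 18, 276, 294, 570, 864, 463, 356, 819, 204, 52, 256, 308, 564, 872, 465, 366, 831, 226, 86, 312, 398, 710, 137, 847, 13, 860, 873, 762, 664, 455, 148, 603, 751, 383, 163, 546, 709, 284, 22, 306, 328, 634, 962, 625, 616, 270, 886, 185, 100, 285, 385, 670, 84, 754, 838, 621, 488, 138, 626, 764, 419, 212, 631, 843, 503, 375, 878, 282, 189, 471, 660, 160, 820, 9, 829, 838, 696, 563, 288, 851, 168, 48, 216, 264, 480, 744, 253, 26, 279, 305, 584, 889, 502, 420
F(119) mod 971 = 420


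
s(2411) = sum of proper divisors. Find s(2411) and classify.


Proper divisors: 1
Sum = 1 = 1
1 < 2411 → deficient

s(2411) = 1 (deficient)


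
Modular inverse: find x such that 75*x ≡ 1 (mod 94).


Use the extended Euclidean algorithm on (94, 75); each row r = 94*s + 75*t:
r=94, s=1, t=0
r=75, s=0, t=1
q=1: r=19, s=1, t=-1   [94*(1) + 75*(-1) = 19]
q=3: r=18, s=-3, t=4   [94*(-3) + 75*(4) = 18]
q=1: r=1, s=4, t=-5   [94*(4) + 75*(-5) = 1]
q=18: r=0, s=-75, t=94   [94*(-75) + 75*(94) = 0]
GCD = 1 with t = -5, so 75*(-5) ≡ 1 (mod 94)
Inverse = -5 mod 94 = 89
Check: 75 * 89 = 6675 ≡ 1 (mod 94)

75^(-1) ≡ 89 (mod 94)


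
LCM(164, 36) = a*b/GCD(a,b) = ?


GCD(164, 36) = 4
LCM = 164*36/4 = 5904/4 = 1476

LCM = 1476


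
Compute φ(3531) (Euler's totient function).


3531 = 3 × 11 × 107
Prime factors: 3, 11, 107
φ(3531) = 3531 × (1-1/3) × (1-1/11) × (1-1/107)
= 3531 × 2/3 × 10/11 × 106/107 = 2120

φ(3531) = 2120
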